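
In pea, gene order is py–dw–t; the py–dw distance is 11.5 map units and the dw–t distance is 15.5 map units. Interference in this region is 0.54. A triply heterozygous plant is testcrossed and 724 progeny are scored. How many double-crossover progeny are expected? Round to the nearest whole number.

6

Map distances give recombination frequencies of 0.115 and 0.155 for the two intervals.
With interference 0.54 (so coincidence = 0.46), expected double-crossover frequency = 0.115 × 0.155 × 0.46 = 0.00820.
Expected number = 0.00820 × 724 = 5.94 ≈ 6.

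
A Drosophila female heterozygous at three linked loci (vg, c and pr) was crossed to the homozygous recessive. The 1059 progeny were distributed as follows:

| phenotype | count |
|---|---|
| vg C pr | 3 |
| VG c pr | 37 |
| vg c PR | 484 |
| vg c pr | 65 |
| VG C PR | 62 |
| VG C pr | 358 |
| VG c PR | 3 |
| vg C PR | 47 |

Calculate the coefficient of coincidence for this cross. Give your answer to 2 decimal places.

The two most frequent reciprocal classes, vg c PR and VG C pr, are the parental types, so the F1 was vg c PR / VG C pr.
The two rarest classes, VG c PR and vg C pr, are the double crossovers. Comparing them with the parentals, only the vg allele has switched, so vg is the middle locus and the order is c – vg – pr.
c–vg: (84 + 6)/1059 = 0.0850; vg–pr: (127 + 6)/1059 = 0.1256.
Expected DCO frequency = 0.0850 × 0.1256 ≈ 0.01068; observed = 6/1059 ≈ 0.00567.
Coefficient of coincidence = 0.00567/0.01068 ≈ 0.53.

0.53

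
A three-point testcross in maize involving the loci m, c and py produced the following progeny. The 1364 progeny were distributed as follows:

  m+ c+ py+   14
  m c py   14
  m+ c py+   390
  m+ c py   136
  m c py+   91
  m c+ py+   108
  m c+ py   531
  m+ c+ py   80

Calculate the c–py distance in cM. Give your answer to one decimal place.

The two most frequent reciprocal classes, m c+ py and m+ c py+, are the parental types, so the F1 was m c+ py / m+ c py+.
The two rarest classes, m c py and m+ c+ py+, are the double crossovers. Comparing them with the parentals, only the c allele has switched, so c is the middle locus and the order is m – c – py.
Crossovers in the c–py interval produce the single-crossover classes m c+ py+ and m+ c py (108 + 136 = 244) plus the double crossovers (28).
RF(c–py) = (244 + 28) / 1364 = 272/1364 = 0.1994 → 19.9 cM.

19.9 cM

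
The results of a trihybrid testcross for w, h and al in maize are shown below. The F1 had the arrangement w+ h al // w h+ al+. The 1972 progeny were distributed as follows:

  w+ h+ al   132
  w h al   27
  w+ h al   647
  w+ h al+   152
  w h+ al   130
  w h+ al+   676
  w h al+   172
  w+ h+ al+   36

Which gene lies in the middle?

The two rarest classes, w h al and w+ h+ al+, are the double crossovers. Comparing them with the parentals, only the w allele has switched, so w is the middle locus and the order is al – w – h.

w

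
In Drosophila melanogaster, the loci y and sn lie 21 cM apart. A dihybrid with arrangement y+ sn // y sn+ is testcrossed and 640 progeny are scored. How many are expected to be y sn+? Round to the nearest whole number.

A map distance of 21 cM corresponds to a recombination frequency of 0.210.
The F1 is y+ sn / y sn+, so y sn+ is a parental gamete class with expected frequency (1 − r)/2 = 0.790/2 = 0.3950.
Expected number = 0.3950 × 640 = 252.80 ≈ 253.

253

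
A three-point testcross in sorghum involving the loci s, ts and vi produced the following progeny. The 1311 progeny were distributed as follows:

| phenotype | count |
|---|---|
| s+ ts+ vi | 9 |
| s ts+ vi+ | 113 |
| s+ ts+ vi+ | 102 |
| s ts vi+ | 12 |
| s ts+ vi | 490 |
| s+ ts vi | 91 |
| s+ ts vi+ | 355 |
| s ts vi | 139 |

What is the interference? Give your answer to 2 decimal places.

0.53

The two most frequent reciprocal classes, s+ ts vi+ and s ts+ vi, are the parental types, so the F1 was s+ ts vi+ / s ts+ vi.
The two rarest classes, s ts vi+ and s+ ts+ vi, are the double crossovers. Comparing them with the parentals, only the s allele has switched, so s is the middle locus and the order is vi – s – ts.
vi–s: (204 + 21)/1311 = 0.1716; s–ts: (241 + 21)/1311 = 0.1998.
Expected DCO frequency = 0.1716 × 0.1998 ≈ 0.03429; observed = 21/1311 ≈ 0.01602.
Coefficient of coincidence = 0.01602/0.03429 ≈ 0.47; interference = 1 − 0.47 = 0.53.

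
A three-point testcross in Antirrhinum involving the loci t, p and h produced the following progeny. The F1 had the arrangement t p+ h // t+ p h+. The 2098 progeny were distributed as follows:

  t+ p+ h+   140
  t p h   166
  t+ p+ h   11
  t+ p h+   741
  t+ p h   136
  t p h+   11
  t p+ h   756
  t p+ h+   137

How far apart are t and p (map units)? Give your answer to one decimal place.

15.6 map units

The two rarest classes, t+ p+ h and t p h+, are the double crossovers. Comparing them with the parentals, only the t allele has switched, so t is the middle locus and the order is p – t – h.
Crossovers in the p–t interval produce the single-crossover classes t p h and t+ p+ h+ (166 + 140 = 306) plus the double crossovers (22).
RF(p–t) = (306 + 22) / 2098 = 328/2098 = 0.1563 → 15.6 map units.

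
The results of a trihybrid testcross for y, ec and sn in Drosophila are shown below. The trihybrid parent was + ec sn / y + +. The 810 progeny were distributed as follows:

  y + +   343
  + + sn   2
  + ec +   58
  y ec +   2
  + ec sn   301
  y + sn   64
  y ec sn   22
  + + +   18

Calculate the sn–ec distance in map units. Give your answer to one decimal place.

15.6 map units

The two rarest classes, + + sn and y ec +, are the double crossovers. Comparing them with the parentals, only the ec allele has switched, so ec is the middle locus and the order is sn – ec – y.
Crossovers in the sn–ec interval produce the single-crossover classes + ec + and y + sn (58 + 64 = 122) plus the double crossovers (4).
RF(sn–ec) = (122 + 4) / 810 = 126/810 = 0.1556 → 15.6 map units.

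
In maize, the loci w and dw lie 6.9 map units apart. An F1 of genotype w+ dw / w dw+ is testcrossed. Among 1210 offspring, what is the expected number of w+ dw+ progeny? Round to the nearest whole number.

A map distance of 6.9 map units corresponds to a recombination frequency of 0.069.
The F1 is w+ dw / w dw+, so w+ dw+ is a recombinant gamete class with expected frequency r/2 = 0.069/2 = 0.0345.
Expected number = 0.0345 × 1210 = 41.75 ≈ 42.

42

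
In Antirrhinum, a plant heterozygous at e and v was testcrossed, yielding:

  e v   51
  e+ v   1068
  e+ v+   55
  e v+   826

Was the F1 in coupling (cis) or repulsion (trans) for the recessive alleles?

The two most frequent classes are e+ v (1068) and e v+ (826); these are the parental (non-recombinant) types.
So the F1 carried e+ v on one chromosome and e v+ on the other — the recessive alleles are on opposite chromosomes (trans / repulsion).

trans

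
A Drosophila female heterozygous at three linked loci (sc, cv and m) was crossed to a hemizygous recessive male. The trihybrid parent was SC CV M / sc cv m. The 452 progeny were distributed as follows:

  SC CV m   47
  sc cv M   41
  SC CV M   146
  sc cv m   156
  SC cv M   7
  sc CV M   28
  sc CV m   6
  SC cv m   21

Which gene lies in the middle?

cv

The two rarest classes, SC cv M and sc CV m, are the double crossovers. Comparing them with the parentals, only the cv allele has switched, so cv is the middle locus and the order is m – cv – sc.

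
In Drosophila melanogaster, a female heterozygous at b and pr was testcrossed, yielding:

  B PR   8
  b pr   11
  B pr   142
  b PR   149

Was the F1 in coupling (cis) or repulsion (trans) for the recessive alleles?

trans

The two most frequent classes are B pr (142) and b PR (149); these are the parental (non-recombinant) types.
So the F1 carried B pr on one chromosome and b PR on the other — the recessive alleles are on opposite chromosomes (trans / repulsion).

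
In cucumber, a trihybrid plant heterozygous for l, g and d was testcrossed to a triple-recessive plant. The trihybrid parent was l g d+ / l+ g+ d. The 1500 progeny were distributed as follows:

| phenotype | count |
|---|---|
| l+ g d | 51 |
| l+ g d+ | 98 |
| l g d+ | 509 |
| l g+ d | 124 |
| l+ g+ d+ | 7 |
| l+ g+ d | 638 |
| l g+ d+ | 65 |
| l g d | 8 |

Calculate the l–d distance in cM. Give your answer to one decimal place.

The two rarest classes, l g d and l+ g+ d+, are the double crossovers. Comparing them with the parentals, only the d allele has switched, so d is the middle locus and the order is l – d – g.
Crossovers in the l–d interval produce the single-crossover classes l+ g d+ and l g+ d (98 + 124 = 222) plus the double crossovers (15).
RF(l–d) = (222 + 15) / 1500 = 237/1500 = 0.1580 → 15.8 cM.

15.8 cM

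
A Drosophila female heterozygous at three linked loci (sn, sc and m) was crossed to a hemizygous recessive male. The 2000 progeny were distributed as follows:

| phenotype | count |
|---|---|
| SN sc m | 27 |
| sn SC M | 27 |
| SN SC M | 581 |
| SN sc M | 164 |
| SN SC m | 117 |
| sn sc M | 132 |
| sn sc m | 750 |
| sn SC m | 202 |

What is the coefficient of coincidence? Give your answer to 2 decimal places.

0.85

The two most frequent reciprocal classes, SN SC M and sn sc m, are the parental types, so the F1 was SN SC M / sn sc m.
The two rarest classes, sn SC M and SN sc m, are the double crossovers. Comparing them with the parentals, only the sn allele has switched, so sn is the middle locus and the order is sc – sn – m.
sc–sn: (366 + 54)/2000 = 0.2100; sn–m: (249 + 54)/2000 = 0.1515.
Expected DCO frequency = 0.2100 × 0.1515 ≈ 0.03181; observed = 54/2000 ≈ 0.02700.
Coefficient of coincidence = 0.02700/0.03181 ≈ 0.85.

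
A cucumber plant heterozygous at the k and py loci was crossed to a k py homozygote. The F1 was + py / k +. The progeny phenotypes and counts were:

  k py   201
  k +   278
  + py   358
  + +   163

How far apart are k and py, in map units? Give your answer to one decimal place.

The recombinant classes are + + and k py: 163 + 201 = 364.
Recombination frequency = 364/1000 = 0.3640 ≈ 36.4%, i.e. 36.4 map units.

36.4 map units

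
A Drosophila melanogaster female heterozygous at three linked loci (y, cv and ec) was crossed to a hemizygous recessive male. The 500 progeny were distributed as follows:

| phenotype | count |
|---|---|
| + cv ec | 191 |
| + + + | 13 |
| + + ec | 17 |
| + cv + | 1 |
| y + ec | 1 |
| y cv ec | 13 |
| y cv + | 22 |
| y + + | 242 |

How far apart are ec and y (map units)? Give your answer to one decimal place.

5.6 map units

The two most frequent reciprocal classes, + cv ec and y + +, are the parental types, so the F1 was + cv ec / y + +.
The two rarest classes, + cv + and y + ec, are the double crossovers. Comparing them with the parentals, only the ec allele has switched, so ec is the middle locus and the order is y – ec – cv.
Crossovers in the y–ec interval produce the single-crossover classes y cv ec and + + + (13 + 13 = 26) plus the double crossovers (2).
RF(y–ec) = (26 + 2) / 500 = 28/500 = 0.0560 → 5.6 map units.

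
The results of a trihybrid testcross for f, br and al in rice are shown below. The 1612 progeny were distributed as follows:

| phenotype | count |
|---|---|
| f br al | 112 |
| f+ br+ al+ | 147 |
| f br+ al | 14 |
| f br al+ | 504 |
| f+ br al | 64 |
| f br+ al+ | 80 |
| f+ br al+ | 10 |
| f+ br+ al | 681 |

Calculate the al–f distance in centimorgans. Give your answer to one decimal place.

17.6 centimorgans

The two most frequent reciprocal classes, f+ br+ al and f br al+, are the parental types, so the F1 was f+ br+ al / f br al+.
The two rarest classes, f br+ al and f+ br al+, are the double crossovers. Comparing them with the parentals, only the f allele has switched, so f is the middle locus and the order is br – f – al.
Crossovers in the f–al interval produce the single-crossover classes f+ br+ al+ and f br al (147 + 112 = 259) plus the double crossovers (24).
RF(f–al) = (259 + 24) / 1612 = 283/1612 = 0.1756 → 17.6 centimorgans.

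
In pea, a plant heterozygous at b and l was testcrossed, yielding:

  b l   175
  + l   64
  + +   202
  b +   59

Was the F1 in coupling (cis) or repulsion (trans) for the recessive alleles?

cis

The two most frequent classes are + + (202) and b l (175); these are the parental (non-recombinant) types.
So the F1 carried + + on one chromosome and b l on the other — the recessive alleles are on the same chromosome (cis / coupling).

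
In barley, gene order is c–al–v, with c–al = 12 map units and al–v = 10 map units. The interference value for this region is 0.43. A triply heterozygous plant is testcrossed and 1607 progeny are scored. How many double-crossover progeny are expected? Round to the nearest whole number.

Map distances give recombination frequencies of 0.120 and 0.100 for the two intervals.
With interference 0.43 (so coincidence = 0.57), expected double-crossover frequency = 0.120 × 0.100 × 0.57 = 0.00684.
Expected number = 0.00684 × 1607 = 10.99 ≈ 11.

11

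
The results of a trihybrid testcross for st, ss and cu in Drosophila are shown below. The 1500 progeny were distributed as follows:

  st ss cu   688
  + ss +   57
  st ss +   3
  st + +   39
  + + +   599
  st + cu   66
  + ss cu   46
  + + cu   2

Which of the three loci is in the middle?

The two most frequent reciprocal classes, st ss cu and + + +, are the parental types, so the F1 was st ss cu / + + +.
The two rarest classes, st ss + and + + cu, are the double crossovers. Comparing them with the parentals, only the cu allele has switched, so cu is the middle locus and the order is st – cu – ss.

cu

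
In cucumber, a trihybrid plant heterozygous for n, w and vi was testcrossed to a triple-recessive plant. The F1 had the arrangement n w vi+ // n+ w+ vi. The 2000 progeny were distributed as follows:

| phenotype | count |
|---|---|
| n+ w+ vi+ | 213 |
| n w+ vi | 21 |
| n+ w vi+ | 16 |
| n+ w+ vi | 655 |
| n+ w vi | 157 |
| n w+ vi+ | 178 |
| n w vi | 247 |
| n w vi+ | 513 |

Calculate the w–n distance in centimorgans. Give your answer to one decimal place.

18.6 centimorgans

The two rarest classes, n+ w vi+ and n w+ vi, are the double crossovers. Comparing them with the parentals, only the n allele has switched, so n is the middle locus and the order is w – n – vi.
Crossovers in the w–n interval produce the single-crossover classes n w+ vi+ and n+ w vi (178 + 157 = 335) plus the double crossovers (37).
RF(w–n) = (335 + 37) / 2000 = 372/2000 = 0.1860 → 18.6 centimorgans.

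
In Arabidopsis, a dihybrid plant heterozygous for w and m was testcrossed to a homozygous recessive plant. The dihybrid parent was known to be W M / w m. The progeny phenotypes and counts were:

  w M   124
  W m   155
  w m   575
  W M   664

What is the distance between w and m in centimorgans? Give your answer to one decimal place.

18.4 centimorgans

The recombinant classes are W m and w M: 155 + 124 = 279.
Recombination frequency = 279/1518 = 0.1838 ≈ 18.4%, i.e. 18.4 centimorgans.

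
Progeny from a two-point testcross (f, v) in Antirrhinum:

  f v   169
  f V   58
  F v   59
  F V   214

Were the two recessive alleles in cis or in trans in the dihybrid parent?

cis

The two most frequent classes are F V (214) and f v (169); these are the parental (non-recombinant) types.
So the F1 carried F V on one chromosome and f v on the other — the recessive alleles are on the same chromosome (cis / coupling).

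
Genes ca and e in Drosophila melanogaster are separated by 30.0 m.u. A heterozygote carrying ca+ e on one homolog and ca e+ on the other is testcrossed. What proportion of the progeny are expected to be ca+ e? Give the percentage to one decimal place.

A map distance of 30.0 m.u. corresponds to a recombination frequency of 0.300.
The F1 is ca+ e / ca e+, so ca+ e is a parental gamete class with expected frequency (1 − r)/2 = 0.700/2 = 0.3500.
That is 0.3500 = 35.0% of the progeny.

35.0%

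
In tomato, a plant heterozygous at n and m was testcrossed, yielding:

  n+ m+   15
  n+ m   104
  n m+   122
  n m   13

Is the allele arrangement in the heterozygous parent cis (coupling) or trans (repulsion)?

trans

The two most frequent classes are n+ m (104) and n m+ (122); these are the parental (non-recombinant) types.
So the F1 carried n+ m on one chromosome and n m+ on the other — the recessive alleles are on opposite chromosomes (trans / repulsion).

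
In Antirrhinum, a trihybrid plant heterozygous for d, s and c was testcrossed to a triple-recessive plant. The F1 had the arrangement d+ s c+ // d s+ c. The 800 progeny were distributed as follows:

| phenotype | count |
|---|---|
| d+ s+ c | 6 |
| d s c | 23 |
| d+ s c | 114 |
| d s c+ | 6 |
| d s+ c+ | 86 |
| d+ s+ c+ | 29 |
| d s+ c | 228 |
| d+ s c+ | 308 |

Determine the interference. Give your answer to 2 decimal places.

0.29

The two rarest classes, d s c+ and d+ s+ c, are the double crossovers. Comparing them with the parentals, only the d allele has switched, so d is the middle locus and the order is c – d – s.
c–d: (200 + 12)/800 = 0.2650; d–s: (52 + 12)/800 = 0.0800.
Expected DCO frequency = 0.2650 × 0.0800 ≈ 0.02120; observed = 12/800 ≈ 0.01500.
Coefficient of coincidence = 0.01500/0.02120 ≈ 0.71; interference = 1 − 0.71 = 0.29.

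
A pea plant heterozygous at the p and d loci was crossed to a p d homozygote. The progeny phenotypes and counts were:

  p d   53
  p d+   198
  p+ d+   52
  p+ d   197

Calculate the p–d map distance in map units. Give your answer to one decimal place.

The two most frequent classes, p+ d (197) and p d+ (198), are the parental types, so the F1 was p+ d / p d+.
The recombinant classes are p+ d+ and p d: 52 + 53 = 105.
Recombination frequency = 105/500 = 0.2100 ≈ 21.0%, i.e. 21.0 map units.

21.0 map units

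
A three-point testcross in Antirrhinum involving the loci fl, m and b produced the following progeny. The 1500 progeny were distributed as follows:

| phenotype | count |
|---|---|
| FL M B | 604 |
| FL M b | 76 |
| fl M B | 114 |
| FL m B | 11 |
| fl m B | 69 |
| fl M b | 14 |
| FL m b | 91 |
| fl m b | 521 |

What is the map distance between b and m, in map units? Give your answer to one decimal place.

The two most frequent reciprocal classes, fl m b and FL M B, are the parental types, so the F1 was fl m b / FL M B.
The two rarest classes, fl M b and FL m B, are the double crossovers. Comparing them with the parentals, only the m allele has switched, so m is the middle locus and the order is fl – m – b.
Crossovers in the m–b interval produce the single-crossover classes fl m B and FL M b (69 + 76 = 145) plus the double crossovers (25).
RF(m–b) = (145 + 25) / 1500 = 170/1500 = 0.1133 → 11.3 map units.

11.3 map units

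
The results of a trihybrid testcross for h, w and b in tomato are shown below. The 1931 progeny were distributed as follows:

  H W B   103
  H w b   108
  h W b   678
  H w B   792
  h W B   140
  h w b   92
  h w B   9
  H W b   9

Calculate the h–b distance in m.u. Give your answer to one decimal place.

13.8 m.u.

The two most frequent reciprocal classes, h W b and H w B, are the parental types, so the F1 was h W b / H w B.
The two rarest classes, H W b and h w B, are the double crossovers. Comparing them with the parentals, only the h allele has switched, so h is the middle locus and the order is w – h – b.
Crossovers in the h–b interval produce the single-crossover classes h W B and H w b (140 + 108 = 248) plus the double crossovers (18).
RF(h–b) = (248 + 18) / 1931 = 266/1931 = 0.1378 → 13.8 m.u.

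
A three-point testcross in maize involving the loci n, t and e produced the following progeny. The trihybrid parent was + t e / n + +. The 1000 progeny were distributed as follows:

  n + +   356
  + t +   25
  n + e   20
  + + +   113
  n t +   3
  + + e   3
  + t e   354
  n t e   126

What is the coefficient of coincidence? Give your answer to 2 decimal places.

0.48

The two rarest classes, + + e and n t +, are the double crossovers. Comparing them with the parentals, only the t allele has switched, so t is the middle locus and the order is e – t – n.
e–t: (45 + 6)/1000 = 0.0510; t–n: (239 + 6)/1000 = 0.2450.
Expected DCO frequency = 0.0510 × 0.2450 ≈ 0.01249; observed = 6/1000 ≈ 0.00600.
Coefficient of coincidence = 0.00600/0.01249 ≈ 0.48.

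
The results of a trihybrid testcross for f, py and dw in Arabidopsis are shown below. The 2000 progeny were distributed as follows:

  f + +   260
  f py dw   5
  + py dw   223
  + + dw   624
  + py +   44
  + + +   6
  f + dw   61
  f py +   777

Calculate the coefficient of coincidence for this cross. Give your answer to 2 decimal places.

The two most frequent reciprocal classes, + + dw and f py +, are the parental types, so the F1 was + + dw / f py +.
The two rarest classes, + + + and f py dw, are the double crossovers. Comparing them with the parentals, only the dw allele has switched, so dw is the middle locus and the order is f – dw – py.
f–dw: (105 + 11)/2000 = 0.0580; dw–py: (483 + 11)/2000 = 0.2470.
Expected DCO frequency = 0.0580 × 0.2470 ≈ 0.01433; observed = 11/2000 ≈ 0.00550.
Coefficient of coincidence = 0.00550/0.01433 ≈ 0.38.

0.38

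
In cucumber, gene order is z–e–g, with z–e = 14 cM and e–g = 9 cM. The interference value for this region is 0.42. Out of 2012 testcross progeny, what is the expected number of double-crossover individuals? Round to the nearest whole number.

15

Map distances give recombination frequencies of 0.140 and 0.090 for the two intervals.
With interference 0.42 (so coincidence = 0.58), expected double-crossover frequency = 0.140 × 0.090 × 0.58 = 0.00731.
Expected number = 0.00731 × 2012 = 14.70 ≈ 15.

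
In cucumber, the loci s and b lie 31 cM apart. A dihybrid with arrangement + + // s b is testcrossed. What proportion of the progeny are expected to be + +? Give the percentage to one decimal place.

34.5%

A map distance of 31 cM corresponds to a recombination frequency of 0.310.
The F1 is + + / s b, so + + is a parental gamete class with expected frequency (1 − r)/2 = 0.690/2 = 0.3450.
That is 0.3450 = 34.5% of the progeny.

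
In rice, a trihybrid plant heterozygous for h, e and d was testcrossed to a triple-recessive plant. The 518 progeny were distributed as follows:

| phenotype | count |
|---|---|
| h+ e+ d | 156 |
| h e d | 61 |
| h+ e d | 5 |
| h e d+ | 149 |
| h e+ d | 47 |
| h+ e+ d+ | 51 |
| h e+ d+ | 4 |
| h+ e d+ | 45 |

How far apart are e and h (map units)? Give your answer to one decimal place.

The two most frequent reciprocal classes, h+ e+ d and h e d+, are the parental types, so the F1 was h+ e+ d / h e d+.
The two rarest classes, h+ e d and h e+ d+, are the double crossovers. Comparing them with the parentals, only the e allele has switched, so e is the middle locus and the order is h – e – d.
Crossovers in the h–e interval produce the single-crossover classes h e+ d and h+ e d+ (47 + 45 = 92) plus the double crossovers (9).
RF(h–e) = (92 + 9) / 518 = 101/518 = 0.1950 → 19.5 map units.

19.5 map units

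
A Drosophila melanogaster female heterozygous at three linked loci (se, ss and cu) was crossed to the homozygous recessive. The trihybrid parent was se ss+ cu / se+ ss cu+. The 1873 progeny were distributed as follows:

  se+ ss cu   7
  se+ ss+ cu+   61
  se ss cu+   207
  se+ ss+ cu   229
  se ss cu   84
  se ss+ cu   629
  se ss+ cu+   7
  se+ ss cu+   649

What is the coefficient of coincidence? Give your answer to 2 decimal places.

0.37

The two rarest classes, se ss+ cu+ and se+ ss cu, are the double crossovers. Comparing them with the parentals, only the cu allele has switched, so cu is the middle locus and the order is ss – cu – se.
ss–cu: (145 + 14)/1873 = 0.0849; cu–se: (436 + 14)/1873 = 0.2403.
Expected DCO frequency = 0.0849 × 0.2403 ≈ 0.02040; observed = 14/1873 ≈ 0.00747.
Coefficient of coincidence = 0.00747/0.02040 ≈ 0.37.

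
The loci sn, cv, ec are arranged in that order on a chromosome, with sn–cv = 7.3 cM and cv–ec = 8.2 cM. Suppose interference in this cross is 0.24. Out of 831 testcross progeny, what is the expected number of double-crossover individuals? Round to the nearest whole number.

4

Map distances give recombination frequencies of 0.073 and 0.082 for the two intervals.
With interference 0.24 (so coincidence = 0.76), expected double-crossover frequency = 0.073 × 0.082 × 0.76 = 0.00455.
Expected number = 0.00455 × 831 = 3.78 ≈ 4.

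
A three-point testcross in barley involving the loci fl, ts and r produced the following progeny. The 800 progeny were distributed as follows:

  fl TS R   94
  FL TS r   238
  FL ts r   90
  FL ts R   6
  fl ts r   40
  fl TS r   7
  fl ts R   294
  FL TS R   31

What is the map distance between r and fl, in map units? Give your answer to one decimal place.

The two most frequent reciprocal classes, fl ts R and FL TS r, are the parental types, so the F1 was fl ts R / FL TS r.
The two rarest classes, FL ts R and fl TS r, are the double crossovers. Comparing them with the parentals, only the fl allele has switched, so fl is the middle locus and the order is ts – fl – r.
Crossovers in the fl–r interval produce the single-crossover classes fl ts r and FL TS R (40 + 31 = 71) plus the double crossovers (13).
RF(fl–r) = (71 + 13) / 800 = 84/800 = 0.1050 → 10.5 map units.

10.5 map units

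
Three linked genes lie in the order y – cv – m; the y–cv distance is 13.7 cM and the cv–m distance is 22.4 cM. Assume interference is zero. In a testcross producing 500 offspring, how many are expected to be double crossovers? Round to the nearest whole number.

15

Map distances give recombination frequencies of 0.137 and 0.224 for the two intervals.
With no interference, expected double-crossover frequency = 0.137 × 0.224 = 0.03069.
Expected number = 0.03069 × 500 = 15.34 ≈ 15.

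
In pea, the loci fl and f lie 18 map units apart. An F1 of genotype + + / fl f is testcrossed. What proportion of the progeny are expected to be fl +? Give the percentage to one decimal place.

A map distance of 18 map units corresponds to a recombination frequency of 0.180.
The F1 is + + / fl f, so fl + is a recombinant gamete class with expected frequency r/2 = 0.180/2 = 0.0900.
That is 0.0900 = 9.0% of the progeny.

9.0%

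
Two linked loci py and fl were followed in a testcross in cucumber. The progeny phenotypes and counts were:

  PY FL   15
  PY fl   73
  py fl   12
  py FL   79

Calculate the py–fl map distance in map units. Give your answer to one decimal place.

The two most frequent classes, PY fl (73) and py FL (79), are the parental types, so the F1 was PY fl / py FL.
The recombinant classes are PY FL and py fl: 15 + 12 = 27.
Recombination frequency = 27/179 = 0.1508 ≈ 15.1%, i.e. 15.1 map units.

15.1 map units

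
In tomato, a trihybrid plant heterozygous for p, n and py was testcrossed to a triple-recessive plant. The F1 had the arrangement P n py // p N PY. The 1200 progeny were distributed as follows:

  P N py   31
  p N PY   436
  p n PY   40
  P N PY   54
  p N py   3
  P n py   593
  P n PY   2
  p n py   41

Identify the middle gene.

The two rarest classes, P n PY and p N py, are the double crossovers. Comparing them with the parentals, only the py allele has switched, so py is the middle locus and the order is p – py – n.

py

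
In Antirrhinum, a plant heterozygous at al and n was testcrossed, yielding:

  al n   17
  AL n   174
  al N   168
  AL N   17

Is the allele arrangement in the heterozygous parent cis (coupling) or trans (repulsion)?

trans

The two most frequent classes are AL n (174) and al N (168); these are the parental (non-recombinant) types.
So the F1 carried AL n on one chromosome and al N on the other — the recessive alleles are on opposite chromosomes (trans / repulsion).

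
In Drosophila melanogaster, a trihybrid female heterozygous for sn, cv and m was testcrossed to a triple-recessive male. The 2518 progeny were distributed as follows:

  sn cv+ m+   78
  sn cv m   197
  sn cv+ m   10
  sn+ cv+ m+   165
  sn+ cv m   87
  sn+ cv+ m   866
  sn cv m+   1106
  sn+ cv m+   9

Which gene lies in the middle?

The two most frequent reciprocal classes, sn cv m+ and sn+ cv+ m, are the parental types, so the F1 was sn cv m+ / sn+ cv+ m.
The two rarest classes, sn+ cv m+ and sn cv+ m, are the double crossovers. Comparing them with the parentals, only the sn allele has switched, so sn is the middle locus and the order is cv – sn – m.

sn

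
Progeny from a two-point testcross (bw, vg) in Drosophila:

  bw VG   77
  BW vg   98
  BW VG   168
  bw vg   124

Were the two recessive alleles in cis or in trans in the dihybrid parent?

cis

The two most frequent classes are BW VG (168) and bw vg (124); these are the parental (non-recombinant) types.
So the F1 carried BW VG on one chromosome and bw vg on the other — the recessive alleles are on the same chromosome (cis / coupling).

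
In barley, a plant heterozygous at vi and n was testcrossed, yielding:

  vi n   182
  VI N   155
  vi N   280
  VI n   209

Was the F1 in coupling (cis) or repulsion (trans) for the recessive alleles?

The two most frequent classes are VI n (209) and vi N (280); these are the parental (non-recombinant) types.
So the F1 carried VI n on one chromosome and vi N on the other — the recessive alleles are on opposite chromosomes (trans / repulsion).

trans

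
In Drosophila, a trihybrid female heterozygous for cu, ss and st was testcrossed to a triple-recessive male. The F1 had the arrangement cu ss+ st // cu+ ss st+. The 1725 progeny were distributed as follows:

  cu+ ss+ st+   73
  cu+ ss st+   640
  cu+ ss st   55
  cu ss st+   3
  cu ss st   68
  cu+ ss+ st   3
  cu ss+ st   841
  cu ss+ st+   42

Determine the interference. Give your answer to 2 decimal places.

The two rarest classes, cu+ ss+ st and cu ss st+, are the double crossovers. Comparing them with the parentals, only the cu allele has switched, so cu is the middle locus and the order is st – cu – ss.
st–cu: (97 + 6)/1725 = 0.0597; cu–ss: (141 + 6)/1725 = 0.0852.
Expected DCO frequency = 0.0597 × 0.0852 ≈ 0.00509; observed = 6/1725 ≈ 0.00348.
Coefficient of coincidence = 0.00348/0.00509 ≈ 0.68; interference = 1 − 0.68 = 0.32.

0.32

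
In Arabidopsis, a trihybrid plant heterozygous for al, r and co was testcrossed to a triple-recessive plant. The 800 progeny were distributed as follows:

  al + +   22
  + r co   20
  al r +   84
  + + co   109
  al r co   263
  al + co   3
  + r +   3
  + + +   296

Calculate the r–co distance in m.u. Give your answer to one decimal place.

24.9 m.u.

The two most frequent reciprocal classes, + + + and al r co, are the parental types, so the F1 was + + + / al r co.
The two rarest classes, + r + and al + co, are the double crossovers. Comparing them with the parentals, only the r allele has switched, so r is the middle locus and the order is co – r – al.
Crossovers in the co–r interval produce the single-crossover classes + + co and al r + (109 + 84 = 193) plus the double crossovers (6).
RF(co–r) = (193 + 6) / 800 = 199/800 = 0.2487 → 24.9 m.u.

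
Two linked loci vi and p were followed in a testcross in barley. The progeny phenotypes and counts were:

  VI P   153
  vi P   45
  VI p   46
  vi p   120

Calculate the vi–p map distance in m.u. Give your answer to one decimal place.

The two most frequent classes, VI P (153) and vi p (120), are the parental types, so the F1 was VI P / vi p.
The recombinant classes are VI p and vi P: 46 + 45 = 91.
Recombination frequency = 91/364 = 0.2500 ≈ 25.0%, i.e. 25.0 m.u.

25.0 m.u.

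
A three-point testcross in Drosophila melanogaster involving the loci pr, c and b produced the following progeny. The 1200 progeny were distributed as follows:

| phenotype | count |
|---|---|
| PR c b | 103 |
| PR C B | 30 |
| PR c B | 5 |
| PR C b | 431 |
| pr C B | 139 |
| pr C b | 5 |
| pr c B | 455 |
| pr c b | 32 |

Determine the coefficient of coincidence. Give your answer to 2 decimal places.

The two most frequent reciprocal classes, PR C b and pr c B, are the parental types, so the F1 was PR C b / pr c B.
The two rarest classes, pr C b and PR c B, are the double crossovers. Comparing them with the parentals, only the pr allele has switched, so pr is the middle locus and the order is b – pr – c.
b–pr: (62 + 10)/1200 = 0.0600; pr–c: (242 + 10)/1200 = 0.2100.
Expected DCO frequency = 0.0600 × 0.2100 ≈ 0.01260; observed = 10/1200 ≈ 0.00833.
Coefficient of coincidence = 0.00833/0.01260 ≈ 0.66.

0.66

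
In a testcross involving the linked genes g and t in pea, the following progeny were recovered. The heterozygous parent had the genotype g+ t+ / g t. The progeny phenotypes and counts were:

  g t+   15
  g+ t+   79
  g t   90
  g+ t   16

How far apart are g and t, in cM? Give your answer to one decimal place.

15.5 cM

The recombinant classes are g+ t and g t+: 16 + 15 = 31.
Recombination frequency = 31/200 = 0.1550 ≈ 15.5%, i.e. 15.5 cM.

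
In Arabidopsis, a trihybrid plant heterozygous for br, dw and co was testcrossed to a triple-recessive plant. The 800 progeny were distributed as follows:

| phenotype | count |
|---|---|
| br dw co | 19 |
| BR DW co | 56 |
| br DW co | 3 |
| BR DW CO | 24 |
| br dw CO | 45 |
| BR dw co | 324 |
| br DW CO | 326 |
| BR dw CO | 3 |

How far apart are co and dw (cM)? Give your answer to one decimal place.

The two most frequent reciprocal classes, br DW CO and BR dw co, are the parental types, so the F1 was br DW CO / BR dw co.
The two rarest classes, br DW co and BR dw CO, are the double crossovers. Comparing them with the parentals, only the co allele has switched, so co is the middle locus and the order is dw – co – br.
Crossovers in the dw–co interval produce the single-crossover classes br dw CO and BR DW co (45 + 56 = 101) plus the double crossovers (6).
RF(dw–co) = (101 + 6) / 800 = 107/800 = 0.1338 → 13.4 cM.

13.4 cM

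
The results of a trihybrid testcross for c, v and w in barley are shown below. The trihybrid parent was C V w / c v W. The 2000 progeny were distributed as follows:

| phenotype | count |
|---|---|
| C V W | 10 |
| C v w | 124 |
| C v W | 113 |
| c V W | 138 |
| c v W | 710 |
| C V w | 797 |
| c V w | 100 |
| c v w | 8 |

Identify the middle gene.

w

The two rarest classes, C V W and c v w, are the double crossovers. Comparing them with the parentals, only the w allele has switched, so w is the middle locus and the order is v – w – c.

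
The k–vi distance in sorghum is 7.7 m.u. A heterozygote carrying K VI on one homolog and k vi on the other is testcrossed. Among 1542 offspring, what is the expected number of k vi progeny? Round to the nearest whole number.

712

A map distance of 7.7 m.u. corresponds to a recombination frequency of 0.077.
The F1 is K VI / k vi, so k vi is a parental gamete class with expected frequency (1 − r)/2 = 0.923/2 = 0.4615.
Expected number = 0.4615 × 1542 = 711.63 ≈ 712.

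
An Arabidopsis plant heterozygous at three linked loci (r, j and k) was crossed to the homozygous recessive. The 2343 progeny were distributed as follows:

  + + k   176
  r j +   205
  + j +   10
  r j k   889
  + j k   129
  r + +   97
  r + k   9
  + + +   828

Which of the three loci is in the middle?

The two most frequent reciprocal classes, r j k and + + +, are the parental types, so the F1 was r j k / + + +.
The two rarest classes, r + k and + j +, are the double crossovers. Comparing them with the parentals, only the j allele has switched, so j is the middle locus and the order is k – j – r.

j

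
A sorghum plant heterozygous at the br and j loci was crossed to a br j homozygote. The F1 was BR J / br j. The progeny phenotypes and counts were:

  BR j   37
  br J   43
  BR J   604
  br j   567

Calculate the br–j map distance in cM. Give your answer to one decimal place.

The recombinant classes are BR j and br J: 37 + 43 = 80.
Recombination frequency = 80/1251 = 0.0639 ≈ 6.4%, i.e. 6.4 cM.

6.4 cM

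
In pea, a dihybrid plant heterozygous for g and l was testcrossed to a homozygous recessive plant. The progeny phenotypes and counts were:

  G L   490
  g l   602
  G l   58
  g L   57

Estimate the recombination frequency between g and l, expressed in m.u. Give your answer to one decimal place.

The two most frequent classes, G L (490) and g l (602), are the parental types, so the F1 was G L / g l.
The recombinant classes are G l and g L: 58 + 57 = 115.
Recombination frequency = 115/1207 = 0.0953 ≈ 9.5%, i.e. 9.5 m.u.

9.5 m.u.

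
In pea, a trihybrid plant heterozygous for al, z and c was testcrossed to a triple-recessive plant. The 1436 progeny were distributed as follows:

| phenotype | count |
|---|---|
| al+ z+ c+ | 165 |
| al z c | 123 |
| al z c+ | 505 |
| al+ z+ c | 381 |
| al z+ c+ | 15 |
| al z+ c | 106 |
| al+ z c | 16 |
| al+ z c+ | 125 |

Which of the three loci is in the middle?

The two most frequent reciprocal classes, al z c+ and al+ z+ c, are the parental types, so the F1 was al z c+ / al+ z+ c.
The two rarest classes, al z+ c+ and al+ z c, are the double crossovers. Comparing them with the parentals, only the z allele has switched, so z is the middle locus and the order is c – z – al.

z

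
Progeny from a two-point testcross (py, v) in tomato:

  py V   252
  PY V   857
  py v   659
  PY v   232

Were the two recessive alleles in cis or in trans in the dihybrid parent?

cis

The two most frequent classes are PY V (857) and py v (659); these are the parental (non-recombinant) types.
So the F1 carried PY V on one chromosome and py v on the other — the recessive alleles are on the same chromosome (cis / coupling).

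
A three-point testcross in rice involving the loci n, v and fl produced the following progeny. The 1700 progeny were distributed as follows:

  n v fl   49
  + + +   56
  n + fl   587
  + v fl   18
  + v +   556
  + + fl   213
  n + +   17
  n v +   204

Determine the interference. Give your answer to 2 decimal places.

The two most frequent reciprocal classes, n + fl and + v +, are the parental types, so the F1 was n + fl / + v +.
The two rarest classes, n + + and + v fl, are the double crossovers. Comparing them with the parentals, only the fl allele has switched, so fl is the middle locus and the order is v – fl – n.
v–fl: (105 + 35)/1700 = 0.0824; fl–n: (417 + 35)/1700 = 0.2659.
Expected DCO frequency = 0.0824 × 0.2659 ≈ 0.02191; observed = 35/1700 ≈ 0.02059.
Coefficient of coincidence = 0.02059/0.02191 ≈ 0.94; interference = 1 − 0.94 = 0.06.

0.06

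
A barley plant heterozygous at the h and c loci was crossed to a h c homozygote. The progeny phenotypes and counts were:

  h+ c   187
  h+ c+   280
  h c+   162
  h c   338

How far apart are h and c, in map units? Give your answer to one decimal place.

The two most frequent classes, h+ c+ (280) and h c (338), are the parental types, so the F1 was h+ c+ / h c.
The recombinant classes are h+ c and h c+: 187 + 162 = 349.
Recombination frequency = 349/967 = 0.3609 ≈ 36.1%, i.e. 36.1 map units.

36.1 map units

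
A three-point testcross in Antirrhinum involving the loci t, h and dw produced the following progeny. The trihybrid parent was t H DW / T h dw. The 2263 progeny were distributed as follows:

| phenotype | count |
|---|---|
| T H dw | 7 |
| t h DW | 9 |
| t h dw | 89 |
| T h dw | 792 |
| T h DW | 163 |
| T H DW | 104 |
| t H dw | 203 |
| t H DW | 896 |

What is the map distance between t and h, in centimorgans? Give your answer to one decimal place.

The two rarest classes, t h DW and T H dw, are the double crossovers. Comparing them with the parentals, only the h allele has switched, so h is the middle locus and the order is dw – h – t.
Crossovers in the h–t interval produce the single-crossover classes T H DW and t h dw (104 + 89 = 193) plus the double crossovers (16).
RF(h–t) = (193 + 16) / 2263 = 209/2263 = 0.0924 → 9.2 centimorgans.

9.2 centimorgans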